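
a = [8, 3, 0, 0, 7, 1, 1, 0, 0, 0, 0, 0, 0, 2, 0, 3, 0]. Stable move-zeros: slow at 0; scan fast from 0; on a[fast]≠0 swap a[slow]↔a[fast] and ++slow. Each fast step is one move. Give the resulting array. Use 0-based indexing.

(s=0,f=0) a[fast]=8≠0 swap→a[0]=8 → slow++,fast++
(s=1,f=1) a[fast]=3≠0 swap→a[1]=3 → slow++,fast++
(s=2,f=2) a[fast]=0 → fast++
(s=2,f=3) a[fast]=0 → fast++
(s=2,f=4) a[fast]=7≠0 swap→a[2]=7 → slow++,fast++
(s=3,f=5) a[fast]=1≠0 swap→a[3]=1 → slow++,fast++
(s=4,f=6) a[fast]=1≠0 swap→a[4]=1 → slow++,fast++
(s=5,f=7) a[fast]=0 → fast++
(s=5,f=8) a[fast]=0 → fast++
(s=5,f=9) a[fast]=0 → fast++
(s=5,f=10) a[fast]=0 → fast++
(s=5,f=11) a[fast]=0 → fast++
(s=5,f=12) a[fast]=0 → fast++
(s=5,f=13) a[fast]=2≠0 swap→a[5]=2 → slow++,fast++
(s=6,f=14) a[fast]=0 → fast++
(s=6,f=15) a[fast]=3≠0 swap→a[6]=3 → slow++,fast++
(s=7,f=16) a[fast]=0 → fast++

[8, 3, 7, 1, 1, 2, 3, 0, 0, 0, 0, 0, 0, 0, 0, 0, 0]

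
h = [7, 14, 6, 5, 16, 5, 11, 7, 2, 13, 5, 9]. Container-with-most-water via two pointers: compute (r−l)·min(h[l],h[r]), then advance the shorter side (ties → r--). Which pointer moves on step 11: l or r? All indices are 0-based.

[0,11] min(7,9)*11=77 best=77 * → l++
[1,11] min(14,9)*10=90 best=90 * → r--
[1,10] min(14,5)*9=45 best=90 → r--
[1,9] min(14,13)*8=104 best=104 * → r--
[1,8] min(14,2)*7=14 best=104 → r--
[1,7] min(14,7)*6=42 best=104 → r--
[1,6] min(14,11)*5=55 best=104 → r--
[1,5] min(14,5)*4=20 best=104 → r--
[1,4] min(14,16)*3=42 best=104 → l++
[2,4] min(6,16)*2=12 best=104 → l++
[3,4] min(5,16)*1=5 best=104 → l++

l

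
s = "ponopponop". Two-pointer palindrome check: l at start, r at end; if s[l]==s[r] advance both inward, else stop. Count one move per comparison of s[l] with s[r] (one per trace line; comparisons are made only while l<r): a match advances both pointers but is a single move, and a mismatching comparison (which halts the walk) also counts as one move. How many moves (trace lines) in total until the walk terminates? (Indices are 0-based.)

5 moves

[0,9] 'p'=='p' → l++,r--
[1,8] 'o'=='o' → l++,r--
[2,7] 'n'=='n' → l++,r--
[3,6] 'o'=='o' → l++,r--
[4,5] 'p'=='p' → l++,r--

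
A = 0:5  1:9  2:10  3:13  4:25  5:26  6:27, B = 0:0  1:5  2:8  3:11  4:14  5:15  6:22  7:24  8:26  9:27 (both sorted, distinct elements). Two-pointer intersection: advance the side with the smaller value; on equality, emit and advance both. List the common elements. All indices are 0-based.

intersection = [5, 26, 27]

[i=0,j=0] 5>0 → j++
[i=0,j=1] 5==5 emit → i++,j++
[i=1,j=2] 9>8 → j++
[i=1,j=3] 9<11 → i++
[i=2,j=3] 10<11 → i++
[i=3,j=3] 13>11 → j++
[i=3,j=4] 13<14 → i++
[i=4,j=4] 25>14 → j++
[i=4,j=5] 25>15 → j++
[i=4,j=6] 25>22 → j++
[i=4,j=7] 25>24 → j++
[i=4,j=8] 25<26 → i++
[i=5,j=8] 26==26 emit → i++,j++
[i=6,j=9] 27==27 emit → i++,j++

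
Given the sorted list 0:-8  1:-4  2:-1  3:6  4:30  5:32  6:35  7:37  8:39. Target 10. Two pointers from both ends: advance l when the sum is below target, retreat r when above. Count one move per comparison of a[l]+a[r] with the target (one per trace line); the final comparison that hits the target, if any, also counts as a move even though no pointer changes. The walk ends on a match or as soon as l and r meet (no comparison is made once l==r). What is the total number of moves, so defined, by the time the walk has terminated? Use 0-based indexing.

[0,8] -8+39=31 >10 → r--
[0,7] -8+37=29 >10 → r--
[0,6] -8+35=27 >10 → r--
[0,5] -8+32=24 >10 → r--
[0,4] -8+30=22 >10 → r--
[0,3] -8+6=-2 <10 → l++
[1,3] -4+6=2 <10 → l++
[2,3] -1+6=5 <10 → l++

8 moves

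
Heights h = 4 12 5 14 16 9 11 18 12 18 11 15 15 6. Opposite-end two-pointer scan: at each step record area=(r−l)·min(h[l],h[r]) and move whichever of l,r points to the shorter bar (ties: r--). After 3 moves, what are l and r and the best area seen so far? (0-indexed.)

[0,13] min(4,6)*13=52 best=52 * → l++
[1,13] min(12,6)*12=72 best=72 * → r--
[1,12] min(12,15)*11=132 best=132 * → l++

l=2, r=12, best area=132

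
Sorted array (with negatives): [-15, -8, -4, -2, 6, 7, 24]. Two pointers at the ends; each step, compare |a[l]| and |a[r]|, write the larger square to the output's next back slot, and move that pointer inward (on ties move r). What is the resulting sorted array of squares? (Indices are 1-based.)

[1,7] |-15|<=|24| out[7]=576 → r--
[1,6] |-15|>|7| out[6]=225 → l++
[2,6] |-8|>|7| out[5]=64 → l++
[3,6] |-4|<=|7| out[4]=49 → r--
[3,5] |-4|<=|6| out[3]=36 → r--
[3,4] |-4|>|-2| out[2]=16 → l++
[4,4] |-2|<=|-2| out[1]=4 → r--

[4, 16, 36, 49, 64, 225, 576]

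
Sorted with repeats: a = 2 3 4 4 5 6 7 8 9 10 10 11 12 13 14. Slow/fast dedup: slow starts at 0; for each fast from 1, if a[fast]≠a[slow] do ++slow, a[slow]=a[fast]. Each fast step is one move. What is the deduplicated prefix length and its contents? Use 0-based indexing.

length 13; prefix = [2, 3, 4, 5, 6, 7, 8, 9, 10, 11, 12, 13, 14]

(s=0,f=1) a[fast]=3≠a[slow]=2 write a[1]=3 → slow++,fast++
(s=1,f=2) a[fast]=4≠a[slow]=3 write a[2]=4 → slow++,fast++
(s=2,f=3) a[fast]=4=a[slow] dup → fast++
(s=2,f=4) a[fast]=5≠a[slow]=4 write a[3]=5 → slow++,fast++
(s=3,f=5) a[fast]=6≠a[slow]=5 write a[4]=6 → slow++,fast++
(s=4,f=6) a[fast]=7≠a[slow]=6 write a[5]=7 → slow++,fast++
(s=5,f=7) a[fast]=8≠a[slow]=7 write a[6]=8 → slow++,fast++
(s=6,f=8) a[fast]=9≠a[slow]=8 write a[7]=9 → slow++,fast++
(s=7,f=9) a[fast]=10≠a[slow]=9 write a[8]=10 → slow++,fast++
(s=8,f=10) a[fast]=10=a[slow] dup → fast++
(s=8,f=11) a[fast]=11≠a[slow]=10 write a[9]=11 → slow++,fast++
(s=9,f=12) a[fast]=12≠a[slow]=11 write a[10]=12 → slow++,fast++
(s=10,f=13) a[fast]=13≠a[slow]=12 write a[11]=13 → slow++,fast++
(s=11,f=14) a[fast]=14≠a[slow]=13 write a[12]=14 → slow++,fast++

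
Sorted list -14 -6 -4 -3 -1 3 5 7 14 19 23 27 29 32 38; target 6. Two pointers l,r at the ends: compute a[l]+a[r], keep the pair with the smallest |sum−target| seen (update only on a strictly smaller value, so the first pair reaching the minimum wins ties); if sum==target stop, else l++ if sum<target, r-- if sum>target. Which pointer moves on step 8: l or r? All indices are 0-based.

r

[0,14] -14+38=24 d=18 * → r--
[0,13] -14+32=18 d=12 * → r--
[0,12] -14+29=15 d=9 * → r--
[0,11] -14+27=13 d=7 * → r--
[0,10] -14+23=9 d=3 * → r--
[0,9] -14+19=5 d=1 * → l++
[1,9] -6+19=13 d=7 → r--
[1,8] -6+14=8 d=2 → r--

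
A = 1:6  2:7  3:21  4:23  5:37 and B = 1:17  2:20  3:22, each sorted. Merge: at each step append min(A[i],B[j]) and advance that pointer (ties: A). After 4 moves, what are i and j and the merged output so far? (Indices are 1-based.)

i=1 j=1: A[i]=6<=B[j]=17 take 6, i++
i=2 j=1: A[i]=7<=B[j]=17 take 7, i++
i=3 j=1: A[i]=21>B[j]=17 take 17, j++
i=3 j=2: A[i]=21>B[j]=20 take 20, j++

i=3, j=3, merged so far=[6, 7, 17, 20]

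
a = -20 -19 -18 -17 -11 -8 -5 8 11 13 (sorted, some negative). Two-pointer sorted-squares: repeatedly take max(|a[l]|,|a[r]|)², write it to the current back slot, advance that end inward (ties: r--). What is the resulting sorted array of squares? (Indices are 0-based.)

[0,9] |-20|>|13| out[9]=400 → l++
[1,9] |-19|>|13| out[8]=361 → l++
[2,9] |-18|>|13| out[7]=324 → l++
[3,9] |-17|>|13| out[6]=289 → l++
[4,9] |-11|<=|13| out[5]=169 → r--
[4,8] |-11|<=|11| out[4]=121 → r--
[4,7] |-11|>|8| out[3]=121 → l++
[5,7] |-8|<=|8| out[2]=64 → r--
[5,6] |-8|>|-5| out[1]=64 → l++
[6,6] |-5|<=|-5| out[0]=25 → r--

[25, 64, 64, 121, 121, 169, 289, 324, 361, 400]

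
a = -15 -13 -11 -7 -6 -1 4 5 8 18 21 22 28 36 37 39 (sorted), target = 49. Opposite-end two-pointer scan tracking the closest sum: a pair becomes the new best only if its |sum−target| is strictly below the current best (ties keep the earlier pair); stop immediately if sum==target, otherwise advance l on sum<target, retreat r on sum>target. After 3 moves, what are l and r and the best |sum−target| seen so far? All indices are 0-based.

l=0 r=15: -15+39=24 d=25 *, l++
l=1 r=15: -13+39=26 d=23 *, l++
l=2 r=15: -11+39=28 d=21 *, l++

l=3, r=15, best |Δ|=21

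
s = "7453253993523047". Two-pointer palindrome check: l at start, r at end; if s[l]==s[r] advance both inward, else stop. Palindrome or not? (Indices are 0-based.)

not a palindrome (mismatch at 2,13)

l=0 r=15: '7'=='7', l++,r--
l=1 r=14: '4'=='4', l++,r--
l=2 r=13: '5'!='0', stop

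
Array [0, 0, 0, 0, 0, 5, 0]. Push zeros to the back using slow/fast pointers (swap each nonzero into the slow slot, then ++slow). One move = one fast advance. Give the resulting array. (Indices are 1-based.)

[5, 0, 0, 0, 0, 0, 0]

slow=1 fast=1: a[fast]=0, fast++
slow=1 fast=2: a[fast]=0, fast++
slow=1 fast=3: a[fast]=0, fast++
slow=1 fast=4: a[fast]=0, fast++
slow=1 fast=5: a[fast]=0, fast++
slow=1 fast=6: a[fast]=5≠0 swap→a[1]=5, slow++,fast++
slow=2 fast=7: a[fast]=0, fast++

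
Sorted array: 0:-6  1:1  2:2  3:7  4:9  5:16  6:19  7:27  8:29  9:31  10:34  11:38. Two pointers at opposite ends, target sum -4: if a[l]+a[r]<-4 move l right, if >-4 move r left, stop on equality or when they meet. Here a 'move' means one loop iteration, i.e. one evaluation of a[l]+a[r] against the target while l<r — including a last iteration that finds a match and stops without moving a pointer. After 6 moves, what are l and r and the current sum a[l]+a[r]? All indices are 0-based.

l=0, r=5, sum=10

l=0 r=11: -6+38=32 >-4, r--
l=0 r=10: -6+34=28 >-4, r--
l=0 r=9: -6+31=25 >-4, r--
l=0 r=8: -6+29=23 >-4, r--
l=0 r=7: -6+27=21 >-4, r--
l=0 r=6: -6+19=13 >-4, r--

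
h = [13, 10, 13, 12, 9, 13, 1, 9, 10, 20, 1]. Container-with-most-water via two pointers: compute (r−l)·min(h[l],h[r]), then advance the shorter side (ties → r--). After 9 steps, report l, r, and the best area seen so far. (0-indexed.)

l=0 r=10: min(13,1)*10=10 best=10 *, r--
l=0 r=9: min(13,20)*9=117 best=117 *, l++
l=1 r=9: min(10,20)*8=80 best=117, l++
l=2 r=9: min(13,20)*7=91 best=117, l++
l=3 r=9: min(12,20)*6=72 best=117, l++
l=4 r=9: min(9,20)*5=45 best=117, l++
l=5 r=9: min(13,20)*4=52 best=117, l++
l=6 r=9: min(1,20)*3=3 best=117, l++
l=7 r=9: min(9,20)*2=18 best=117, l++

l=8, r=9, best area=117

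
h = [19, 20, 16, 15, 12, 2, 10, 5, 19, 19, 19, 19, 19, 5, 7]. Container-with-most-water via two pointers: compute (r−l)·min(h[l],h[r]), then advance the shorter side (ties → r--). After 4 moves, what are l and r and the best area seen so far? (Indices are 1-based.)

[1,15] min(19,7)*14=98 best=98 * → r--
[1,14] min(19,5)*13=65 best=98 → r--
[1,13] min(19,19)*12=228 best=228 * → r--
[1,12] min(19,19)*11=209 best=228 → r--

l=1, r=11, best area=228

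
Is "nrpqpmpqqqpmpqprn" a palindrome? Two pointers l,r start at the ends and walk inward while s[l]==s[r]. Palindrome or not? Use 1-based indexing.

palindrome

l=1 r=17: 'n'=='n', l++,r--
l=2 r=16: 'r'=='r', l++,r--
l=3 r=15: 'p'=='p', l++,r--
l=4 r=14: 'q'=='q', l++,r--
l=5 r=13: 'p'=='p', l++,r--
l=6 r=12: 'm'=='m', l++,r--
l=7 r=11: 'p'=='p', l++,r--
l=8 r=10: 'q'=='q', l++,r--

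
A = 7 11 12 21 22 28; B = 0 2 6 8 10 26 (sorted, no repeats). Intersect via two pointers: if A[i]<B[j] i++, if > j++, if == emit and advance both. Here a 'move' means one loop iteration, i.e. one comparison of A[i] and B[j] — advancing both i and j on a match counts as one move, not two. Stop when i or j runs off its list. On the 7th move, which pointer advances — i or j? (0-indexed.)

i=0 j=0: 7>0, j++
i=0 j=1: 7>2, j++
i=0 j=2: 7>6, j++
i=0 j=3: 7<8, i++
i=1 j=3: 11>8, j++
i=1 j=4: 11>10, j++
i=1 j=5: 11<26, i++

i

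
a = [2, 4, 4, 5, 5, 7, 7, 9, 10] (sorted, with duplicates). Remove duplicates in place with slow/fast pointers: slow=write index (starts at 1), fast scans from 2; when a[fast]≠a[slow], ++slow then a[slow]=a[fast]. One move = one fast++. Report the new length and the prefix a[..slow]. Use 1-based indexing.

slow=1 fast=2: a[fast]=4≠a[slow]=2 write a[2]=4, slow++,fast++
slow=2 fast=3: a[fast]=4=a[slow] dup, fast++
slow=2 fast=4: a[fast]=5≠a[slow]=4 write a[3]=5, slow++,fast++
slow=3 fast=5: a[fast]=5=a[slow] dup, fast++
slow=3 fast=6: a[fast]=7≠a[slow]=5 write a[4]=7, slow++,fast++
slow=4 fast=7: a[fast]=7=a[slow] dup, fast++
slow=4 fast=8: a[fast]=9≠a[slow]=7 write a[5]=9, slow++,fast++
slow=5 fast=9: a[fast]=10≠a[slow]=9 write a[6]=10, slow++,fast++

length 6; prefix = [2, 4, 5, 7, 9, 10]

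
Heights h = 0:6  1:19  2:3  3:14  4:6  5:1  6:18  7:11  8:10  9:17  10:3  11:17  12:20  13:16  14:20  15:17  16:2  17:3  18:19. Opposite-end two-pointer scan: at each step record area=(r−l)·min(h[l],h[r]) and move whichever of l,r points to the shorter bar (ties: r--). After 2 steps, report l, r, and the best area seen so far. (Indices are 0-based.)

[0,18] min(6,19)*18=108 best=108 * → l++
[1,18] min(19,19)*17=323 best=323 * → r--

l=1, r=17, best area=323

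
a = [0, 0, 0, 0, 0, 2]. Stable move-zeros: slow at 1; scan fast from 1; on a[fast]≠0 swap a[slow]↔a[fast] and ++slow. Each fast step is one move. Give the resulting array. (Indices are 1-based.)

[2, 0, 0, 0, 0, 0]

slow=1 fast=1: a[fast]=0, fast++
slow=1 fast=2: a[fast]=0, fast++
slow=1 fast=3: a[fast]=0, fast++
slow=1 fast=4: a[fast]=0, fast++
slow=1 fast=5: a[fast]=0, fast++
slow=1 fast=6: a[fast]=2≠0 swap→a[1]=2, slow++,fast++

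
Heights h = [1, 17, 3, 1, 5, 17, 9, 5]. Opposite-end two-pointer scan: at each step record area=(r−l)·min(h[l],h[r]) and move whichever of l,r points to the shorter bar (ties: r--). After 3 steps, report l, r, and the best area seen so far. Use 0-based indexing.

[0,7] min(1,5)*7=7 best=7 * → l++
[1,7] min(17,5)*6=30 best=30 * → r--
[1,6] min(17,9)*5=45 best=45 * → r--

l=1, r=5, best area=45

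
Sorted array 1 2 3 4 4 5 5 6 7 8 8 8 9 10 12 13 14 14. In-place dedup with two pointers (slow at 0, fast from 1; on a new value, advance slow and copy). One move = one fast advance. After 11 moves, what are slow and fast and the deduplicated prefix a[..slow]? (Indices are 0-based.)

slow=7, fast=12, prefix=[1, 2, 3, 4, 5, 6, 7, 8]

(s=0,f=1) a[fast]=2≠a[slow]=1 write a[1]=2 → slow++,fast++
(s=1,f=2) a[fast]=3≠a[slow]=2 write a[2]=3 → slow++,fast++
(s=2,f=3) a[fast]=4≠a[slow]=3 write a[3]=4 → slow++,fast++
(s=3,f=4) a[fast]=4=a[slow] dup → fast++
(s=3,f=5) a[fast]=5≠a[slow]=4 write a[4]=5 → slow++,fast++
(s=4,f=6) a[fast]=5=a[slow] dup → fast++
(s=4,f=7) a[fast]=6≠a[slow]=5 write a[5]=6 → slow++,fast++
(s=5,f=8) a[fast]=7≠a[slow]=6 write a[6]=7 → slow++,fast++
(s=6,f=9) a[fast]=8≠a[slow]=7 write a[7]=8 → slow++,fast++
(s=7,f=10) a[fast]=8=a[slow] dup → fast++
(s=7,f=11) a[fast]=8=a[slow] dup → fast++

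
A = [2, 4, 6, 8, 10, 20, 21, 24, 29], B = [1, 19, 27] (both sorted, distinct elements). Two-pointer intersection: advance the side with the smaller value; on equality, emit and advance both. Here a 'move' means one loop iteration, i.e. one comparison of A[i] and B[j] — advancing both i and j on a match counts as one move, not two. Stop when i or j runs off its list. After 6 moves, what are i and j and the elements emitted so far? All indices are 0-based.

i=0 j=0: 2>1, j++
i=0 j=1: 2<19, i++
i=1 j=1: 4<19, i++
i=2 j=1: 6<19, i++
i=3 j=1: 8<19, i++
i=4 j=1: 10<19, i++

i=5, j=1, emitted=[]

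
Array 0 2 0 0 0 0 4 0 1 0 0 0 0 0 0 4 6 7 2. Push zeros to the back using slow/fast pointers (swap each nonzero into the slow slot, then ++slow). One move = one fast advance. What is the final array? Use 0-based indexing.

(s=0,f=0) a[fast]=0 → fast++
(s=0,f=1) a[fast]=2≠0 swap→a[0]=2 → slow++,fast++
(s=1,f=2) a[fast]=0 → fast++
(s=1,f=3) a[fast]=0 → fast++
(s=1,f=4) a[fast]=0 → fast++
(s=1,f=5) a[fast]=0 → fast++
(s=1,f=6) a[fast]=4≠0 swap→a[1]=4 → slow++,fast++
(s=2,f=7) a[fast]=0 → fast++
(s=2,f=8) a[fast]=1≠0 swap→a[2]=1 → slow++,fast++
(s=3,f=9) a[fast]=0 → fast++
(s=3,f=10) a[fast]=0 → fast++
(s=3,f=11) a[fast]=0 → fast++
(s=3,f=12) a[fast]=0 → fast++
(s=3,f=13) a[fast]=0 → fast++
(s=3,f=14) a[fast]=0 → fast++
(s=3,f=15) a[fast]=4≠0 swap→a[3]=4 → slow++,fast++
(s=4,f=16) a[fast]=6≠0 swap→a[4]=6 → slow++,fast++
(s=5,f=17) a[fast]=7≠0 swap→a[5]=7 → slow++,fast++
(s=6,f=18) a[fast]=2≠0 swap→a[6]=2 → slow++,fast++

[2, 4, 1, 4, 6, 7, 2, 0, 0, 0, 0, 0, 0, 0, 0, 0, 0, 0, 0]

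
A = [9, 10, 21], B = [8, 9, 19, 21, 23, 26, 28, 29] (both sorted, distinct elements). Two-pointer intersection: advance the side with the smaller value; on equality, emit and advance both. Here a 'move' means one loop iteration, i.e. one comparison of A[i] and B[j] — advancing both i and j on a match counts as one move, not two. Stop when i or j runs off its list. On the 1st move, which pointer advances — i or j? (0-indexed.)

j

[i=0,j=0] 9>8 → j++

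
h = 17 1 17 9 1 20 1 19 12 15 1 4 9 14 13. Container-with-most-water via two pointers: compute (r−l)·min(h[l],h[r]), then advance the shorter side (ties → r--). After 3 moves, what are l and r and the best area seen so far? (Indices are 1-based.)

l=1, r=12, best area=182

l=1 r=15: min(17,13)*14=182 best=182 *, r--
l=1 r=14: min(17,14)*13=182 best=182, r--
l=1 r=13: min(17,9)*12=108 best=182, r--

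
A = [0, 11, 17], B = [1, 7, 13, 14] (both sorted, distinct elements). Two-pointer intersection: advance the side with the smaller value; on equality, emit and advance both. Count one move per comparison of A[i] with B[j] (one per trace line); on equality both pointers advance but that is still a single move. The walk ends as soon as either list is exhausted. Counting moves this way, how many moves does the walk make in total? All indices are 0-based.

6 moves

[i=0,j=0] 0<1 → i++
[i=1,j=0] 11>1 → j++
[i=1,j=1] 11>7 → j++
[i=1,j=2] 11<13 → i++
[i=2,j=2] 17>13 → j++
[i=2,j=3] 17>14 → j++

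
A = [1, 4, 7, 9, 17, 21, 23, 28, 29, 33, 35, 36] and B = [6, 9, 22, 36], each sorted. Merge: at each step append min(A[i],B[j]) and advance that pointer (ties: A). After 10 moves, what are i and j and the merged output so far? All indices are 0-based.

[i=0,j=0] A[i]=1<=B[j]=6 take 1 → i++
[i=1,j=0] A[i]=4<=B[j]=6 take 4 → i++
[i=2,j=0] A[i]=7>B[j]=6 take 6 → j++
[i=2,j=1] A[i]=7<=B[j]=9 take 7 → i++
[i=3,j=1] A[i]=9<=B[j]=9 take 9 → i++
[i=4,j=1] A[i]=17>B[j]=9 take 9 → j++
[i=4,j=2] A[i]=17<=B[j]=22 take 17 → i++
[i=5,j=2] A[i]=21<=B[j]=22 take 21 → i++
[i=6,j=2] A[i]=23>B[j]=22 take 22 → j++
[i=6,j=3] A[i]=23<=B[j]=36 take 23 → i++

i=7, j=3, merged so far=[1, 4, 6, 7, 9, 9, 17, 21, 22, 23]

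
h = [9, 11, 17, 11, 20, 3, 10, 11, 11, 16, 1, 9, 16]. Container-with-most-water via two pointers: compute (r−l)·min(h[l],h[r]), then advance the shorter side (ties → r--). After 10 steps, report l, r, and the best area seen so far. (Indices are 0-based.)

l=0 r=12: min(9,16)*12=108 best=108 *, l++
l=1 r=12: min(11,16)*11=121 best=121 *, l++
l=2 r=12: min(17,16)*10=160 best=160 *, r--
l=2 r=11: min(17,9)*9=81 best=160, r--
l=2 r=10: min(17,1)*8=8 best=160, r--
l=2 r=9: min(17,16)*7=112 best=160, r--
l=2 r=8: min(17,11)*6=66 best=160, r--
l=2 r=7: min(17,11)*5=55 best=160, r--
l=2 r=6: min(17,10)*4=40 best=160, r--
l=2 r=5: min(17,3)*3=9 best=160, r--

l=2, r=4, best area=160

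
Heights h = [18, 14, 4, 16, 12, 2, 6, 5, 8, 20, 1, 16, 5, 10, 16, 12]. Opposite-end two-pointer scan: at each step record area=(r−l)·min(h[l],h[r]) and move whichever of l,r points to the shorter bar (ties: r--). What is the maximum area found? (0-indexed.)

max area = 224

l=0 r=15: min(18,12)*15=180 best=180 *, r--
l=0 r=14: min(18,16)*14=224 best=224 *, r--
l=0 r=13: min(18,10)*13=130 best=224, r--
l=0 r=12: min(18,5)*12=60 best=224, r--
l=0 r=11: min(18,16)*11=176 best=224, r--
l=0 r=10: min(18,1)*10=10 best=224, r--
l=0 r=9: min(18,20)*9=162 best=224, l++
l=1 r=9: min(14,20)*8=112 best=224, l++
l=2 r=9: min(4,20)*7=28 best=224, l++
l=3 r=9: min(16,20)*6=96 best=224, l++
l=4 r=9: min(12,20)*5=60 best=224, l++
l=5 r=9: min(2,20)*4=8 best=224, l++
l=6 r=9: min(6,20)*3=18 best=224, l++
l=7 r=9: min(5,20)*2=10 best=224, l++
l=8 r=9: min(8,20)*1=8 best=224, l++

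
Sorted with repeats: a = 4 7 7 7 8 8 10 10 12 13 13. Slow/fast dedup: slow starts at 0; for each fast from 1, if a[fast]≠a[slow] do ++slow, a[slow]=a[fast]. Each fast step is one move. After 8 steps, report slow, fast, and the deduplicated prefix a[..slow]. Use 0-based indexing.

slow=0 fast=1: a[fast]=7≠a[slow]=4 write a[1]=7, slow++,fast++
slow=1 fast=2: a[fast]=7=a[slow] dup, fast++
slow=1 fast=3: a[fast]=7=a[slow] dup, fast++
slow=1 fast=4: a[fast]=8≠a[slow]=7 write a[2]=8, slow++,fast++
slow=2 fast=5: a[fast]=8=a[slow] dup, fast++
slow=2 fast=6: a[fast]=10≠a[slow]=8 write a[3]=10, slow++,fast++
slow=3 fast=7: a[fast]=10=a[slow] dup, fast++
slow=3 fast=8: a[fast]=12≠a[slow]=10 write a[4]=12, slow++,fast++

slow=4, fast=9, prefix=[4, 7, 8, 10, 12]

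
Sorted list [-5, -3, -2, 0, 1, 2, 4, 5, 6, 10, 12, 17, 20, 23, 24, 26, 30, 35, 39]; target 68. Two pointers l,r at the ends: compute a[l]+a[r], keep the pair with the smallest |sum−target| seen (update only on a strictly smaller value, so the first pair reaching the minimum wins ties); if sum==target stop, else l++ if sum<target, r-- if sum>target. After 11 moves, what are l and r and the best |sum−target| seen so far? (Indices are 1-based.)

l=12, r=19, best |Δ|=17

l=1 r=19: -5+39=34 d=34 *, l++
l=2 r=19: -3+39=36 d=32 *, l++
l=3 r=19: -2+39=37 d=31 *, l++
l=4 r=19: 0+39=39 d=29 *, l++
l=5 r=19: 1+39=40 d=28 *, l++
l=6 r=19: 2+39=41 d=27 *, l++
l=7 r=19: 4+39=43 d=25 *, l++
l=8 r=19: 5+39=44 d=24 *, l++
l=9 r=19: 6+39=45 d=23 *, l++
l=10 r=19: 10+39=49 d=19 *, l++
l=11 r=19: 12+39=51 d=17 *, l++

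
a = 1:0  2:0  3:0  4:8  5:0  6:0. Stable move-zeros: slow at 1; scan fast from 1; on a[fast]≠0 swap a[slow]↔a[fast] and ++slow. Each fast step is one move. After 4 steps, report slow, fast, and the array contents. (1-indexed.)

slow=1 fast=1: a[fast]=0, fast++
slow=1 fast=2: a[fast]=0, fast++
slow=1 fast=3: a[fast]=0, fast++
slow=1 fast=4: a[fast]=8≠0 swap→a[1]=8, slow++,fast++

slow=2, fast=5, a=[8, 0, 0, 0, 0, 0]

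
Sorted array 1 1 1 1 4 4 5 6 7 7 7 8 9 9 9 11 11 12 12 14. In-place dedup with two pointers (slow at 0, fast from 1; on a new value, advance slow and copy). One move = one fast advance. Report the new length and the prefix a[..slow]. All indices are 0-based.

slow=0 fast=1: a[fast]=1=a[slow] dup, fast++
slow=0 fast=2: a[fast]=1=a[slow] dup, fast++
slow=0 fast=3: a[fast]=1=a[slow] dup, fast++
slow=0 fast=4: a[fast]=4≠a[slow]=1 write a[1]=4, slow++,fast++
slow=1 fast=5: a[fast]=4=a[slow] dup, fast++
slow=1 fast=6: a[fast]=5≠a[slow]=4 write a[2]=5, slow++,fast++
slow=2 fast=7: a[fast]=6≠a[slow]=5 write a[3]=6, slow++,fast++
slow=3 fast=8: a[fast]=7≠a[slow]=6 write a[4]=7, slow++,fast++
slow=4 fast=9: a[fast]=7=a[slow] dup, fast++
slow=4 fast=10: a[fast]=7=a[slow] dup, fast++
slow=4 fast=11: a[fast]=8≠a[slow]=7 write a[5]=8, slow++,fast++
slow=5 fast=12: a[fast]=9≠a[slow]=8 write a[6]=9, slow++,fast++
slow=6 fast=13: a[fast]=9=a[slow] dup, fast++
slow=6 fast=14: a[fast]=9=a[slow] dup, fast++
slow=6 fast=15: a[fast]=11≠a[slow]=9 write a[7]=11, slow++,fast++
slow=7 fast=16: a[fast]=11=a[slow] dup, fast++
slow=7 fast=17: a[fast]=12≠a[slow]=11 write a[8]=12, slow++,fast++
slow=8 fast=18: a[fast]=12=a[slow] dup, fast++
slow=8 fast=19: a[fast]=14≠a[slow]=12 write a[9]=14, slow++,fast++

length 10; prefix = [1, 4, 5, 6, 7, 8, 9, 11, 12, 14]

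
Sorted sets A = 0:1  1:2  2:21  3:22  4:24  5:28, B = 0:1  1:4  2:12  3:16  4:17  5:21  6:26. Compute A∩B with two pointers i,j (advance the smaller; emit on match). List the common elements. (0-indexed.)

[i=0,j=0] 1==1 emit → i++,j++
[i=1,j=1] 2<4 → i++
[i=2,j=1] 21>4 → j++
[i=2,j=2] 21>12 → j++
[i=2,j=3] 21>16 → j++
[i=2,j=4] 21>17 → j++
[i=2,j=5] 21==21 emit → i++,j++
[i=3,j=6] 22<26 → i++
[i=4,j=6] 24<26 → i++
[i=5,j=6] 28>26 → j++

intersection = [1, 21]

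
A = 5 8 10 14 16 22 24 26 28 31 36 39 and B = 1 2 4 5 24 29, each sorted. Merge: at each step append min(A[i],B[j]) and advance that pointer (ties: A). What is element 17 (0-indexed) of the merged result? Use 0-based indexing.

merged[17] = 39

i=0 j=0: A[i]=5>B[j]=1 take 1, j++
i=0 j=1: A[i]=5>B[j]=2 take 2, j++
i=0 j=2: A[i]=5>B[j]=4 take 4, j++
i=0 j=3: A[i]=5<=B[j]=5 take 5, i++
i=1 j=3: A[i]=8>B[j]=5 take 5, j++
i=1 j=4: A[i]=8<=B[j]=24 take 8, i++
i=2 j=4: A[i]=10<=B[j]=24 take 10, i++
i=3 j=4: A[i]=14<=B[j]=24 take 14, i++
i=4 j=4: A[i]=16<=B[j]=24 take 16, i++
i=5 j=4: A[i]=22<=B[j]=24 take 22, i++
i=6 j=4: A[i]=24<=B[j]=24 take 24, i++
i=7 j=4: A[i]=26>B[j]=24 take 24, j++
i=7 j=5: A[i]=26<=B[j]=29 take 26, i++
i=8 j=5: A[i]=28<=B[j]=29 take 28, i++
i=9 j=5: A[i]=31>B[j]=29 take 29, j++
i=9 j=6: B done, take A[i]=31, i++
i=10 j=6: B done, take A[i]=36, i++
i=11 j=6: B done, take A[i]=39, i++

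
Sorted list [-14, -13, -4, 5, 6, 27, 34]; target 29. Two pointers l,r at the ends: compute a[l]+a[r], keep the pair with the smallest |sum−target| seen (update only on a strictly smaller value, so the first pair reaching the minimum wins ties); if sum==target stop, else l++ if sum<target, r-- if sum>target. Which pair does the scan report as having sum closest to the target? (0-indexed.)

pair (-4, 34) with sum 30 (|Δ|=1)

l=0 r=6: -14+34=20 d=9 *, l++
l=1 r=6: -13+34=21 d=8 *, l++
l=2 r=6: -4+34=30 d=1 *, r--
l=2 r=5: -4+27=23 d=6, l++
l=3 r=5: 5+27=32 d=3, r--
l=3 r=4: 5+6=11 d=18, l++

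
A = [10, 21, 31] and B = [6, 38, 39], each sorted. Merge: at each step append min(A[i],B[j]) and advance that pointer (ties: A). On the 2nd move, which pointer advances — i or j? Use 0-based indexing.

[i=0,j=0] A[i]=10>B[j]=6 take 6 → j++
[i=0,j=1] A[i]=10<=B[j]=38 take 10 → i++

i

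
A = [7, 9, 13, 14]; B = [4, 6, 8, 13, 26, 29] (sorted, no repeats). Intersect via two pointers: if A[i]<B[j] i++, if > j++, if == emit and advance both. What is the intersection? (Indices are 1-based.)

i=1 j=1: 7>4, j++
i=1 j=2: 7>6, j++
i=1 j=3: 7<8, i++
i=2 j=3: 9>8, j++
i=2 j=4: 9<13, i++
i=3 j=4: 13==13 emit, i++,j++
i=4 j=5: 14<26, i++

intersection = [13]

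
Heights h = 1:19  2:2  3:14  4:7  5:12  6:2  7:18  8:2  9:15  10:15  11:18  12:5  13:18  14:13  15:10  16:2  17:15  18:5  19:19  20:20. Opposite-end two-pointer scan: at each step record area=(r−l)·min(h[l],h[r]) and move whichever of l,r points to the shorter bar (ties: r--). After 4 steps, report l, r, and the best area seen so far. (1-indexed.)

l=1 r=20: min(19,20)*19=361 best=361 *, l++
l=2 r=20: min(2,20)*18=36 best=361, l++
l=3 r=20: min(14,20)*17=238 best=361, l++
l=4 r=20: min(7,20)*16=112 best=361, l++

l=5, r=20, best area=361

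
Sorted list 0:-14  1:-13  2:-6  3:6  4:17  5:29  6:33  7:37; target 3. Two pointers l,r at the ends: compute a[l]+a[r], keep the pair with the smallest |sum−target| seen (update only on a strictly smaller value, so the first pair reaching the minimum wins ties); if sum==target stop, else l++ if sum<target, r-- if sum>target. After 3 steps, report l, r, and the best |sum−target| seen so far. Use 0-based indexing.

l=0, r=4, best |Δ|=12

l=0 r=7: -14+37=23 d=20 *, r--
l=0 r=6: -14+33=19 d=16 *, r--
l=0 r=5: -14+29=15 d=12 *, r--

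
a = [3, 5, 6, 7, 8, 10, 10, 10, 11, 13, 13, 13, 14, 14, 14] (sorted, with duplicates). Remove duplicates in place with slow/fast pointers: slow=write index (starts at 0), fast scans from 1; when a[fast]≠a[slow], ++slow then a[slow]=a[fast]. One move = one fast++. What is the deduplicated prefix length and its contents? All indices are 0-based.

(s=0,f=1) a[fast]=5≠a[slow]=3 write a[1]=5 → slow++,fast++
(s=1,f=2) a[fast]=6≠a[slow]=5 write a[2]=6 → slow++,fast++
(s=2,f=3) a[fast]=7≠a[slow]=6 write a[3]=7 → slow++,fast++
(s=3,f=4) a[fast]=8≠a[slow]=7 write a[4]=8 → slow++,fast++
(s=4,f=5) a[fast]=10≠a[slow]=8 write a[5]=10 → slow++,fast++
(s=5,f=6) a[fast]=10=a[slow] dup → fast++
(s=5,f=7) a[fast]=10=a[slow] dup → fast++
(s=5,f=8) a[fast]=11≠a[slow]=10 write a[6]=11 → slow++,fast++
(s=6,f=9) a[fast]=13≠a[slow]=11 write a[7]=13 → slow++,fast++
(s=7,f=10) a[fast]=13=a[slow] dup → fast++
(s=7,f=11) a[fast]=13=a[slow] dup → fast++
(s=7,f=12) a[fast]=14≠a[slow]=13 write a[8]=14 → slow++,fast++
(s=8,f=13) a[fast]=14=a[slow] dup → fast++
(s=8,f=14) a[fast]=14=a[slow] dup → fast++

length 9; prefix = [3, 5, 6, 7, 8, 10, 11, 13, 14]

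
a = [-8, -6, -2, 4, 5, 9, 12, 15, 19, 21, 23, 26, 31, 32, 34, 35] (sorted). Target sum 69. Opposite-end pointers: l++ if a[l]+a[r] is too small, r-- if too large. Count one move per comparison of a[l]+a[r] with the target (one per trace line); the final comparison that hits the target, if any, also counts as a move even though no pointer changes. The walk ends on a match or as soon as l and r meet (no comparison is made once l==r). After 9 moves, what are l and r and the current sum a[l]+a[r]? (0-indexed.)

l=9, r=15, sum=56

l=0 r=15: -8+35=27 <69, l++
l=1 r=15: -6+35=29 <69, l++
l=2 r=15: -2+35=33 <69, l++
l=3 r=15: 4+35=39 <69, l++
l=4 r=15: 5+35=40 <69, l++
l=5 r=15: 9+35=44 <69, l++
l=6 r=15: 12+35=47 <69, l++
l=7 r=15: 15+35=50 <69, l++
l=8 r=15: 19+35=54 <69, l++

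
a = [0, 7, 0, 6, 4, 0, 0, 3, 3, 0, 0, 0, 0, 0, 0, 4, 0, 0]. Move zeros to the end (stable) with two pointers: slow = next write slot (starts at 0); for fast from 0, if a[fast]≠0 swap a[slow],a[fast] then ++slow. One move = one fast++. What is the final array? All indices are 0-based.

[7, 6, 4, 3, 3, 4, 0, 0, 0, 0, 0, 0, 0, 0, 0, 0, 0, 0]

slow=0 fast=0: a[fast]=0, fast++
slow=0 fast=1: a[fast]=7≠0 swap→a[0]=7, slow++,fast++
slow=1 fast=2: a[fast]=0, fast++
slow=1 fast=3: a[fast]=6≠0 swap→a[1]=6, slow++,fast++
slow=2 fast=4: a[fast]=4≠0 swap→a[2]=4, slow++,fast++
slow=3 fast=5: a[fast]=0, fast++
slow=3 fast=6: a[fast]=0, fast++
slow=3 fast=7: a[fast]=3≠0 swap→a[3]=3, slow++,fast++
slow=4 fast=8: a[fast]=3≠0 swap→a[4]=3, slow++,fast++
slow=5 fast=9: a[fast]=0, fast++
slow=5 fast=10: a[fast]=0, fast++
slow=5 fast=11: a[fast]=0, fast++
slow=5 fast=12: a[fast]=0, fast++
slow=5 fast=13: a[fast]=0, fast++
slow=5 fast=14: a[fast]=0, fast++
slow=5 fast=15: a[fast]=4≠0 swap→a[5]=4, slow++,fast++
slow=6 fast=16: a[fast]=0, fast++
slow=6 fast=17: a[fast]=0, fast++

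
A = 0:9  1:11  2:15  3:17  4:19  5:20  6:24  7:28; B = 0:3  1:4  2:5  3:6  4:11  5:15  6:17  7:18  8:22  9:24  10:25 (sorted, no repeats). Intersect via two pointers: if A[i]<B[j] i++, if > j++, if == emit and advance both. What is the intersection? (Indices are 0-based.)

i=0 j=0: 9>3, j++
i=0 j=1: 9>4, j++
i=0 j=2: 9>5, j++
i=0 j=3: 9>6, j++
i=0 j=4: 9<11, i++
i=1 j=4: 11==11 emit, i++,j++
i=2 j=5: 15==15 emit, i++,j++
i=3 j=6: 17==17 emit, i++,j++
i=4 j=7: 19>18, j++
i=4 j=8: 19<22, i++
i=5 j=8: 20<22, i++
i=6 j=8: 24>22, j++
i=6 j=9: 24==24 emit, i++,j++
i=7 j=10: 28>25, j++

intersection = [11, 15, 17, 24]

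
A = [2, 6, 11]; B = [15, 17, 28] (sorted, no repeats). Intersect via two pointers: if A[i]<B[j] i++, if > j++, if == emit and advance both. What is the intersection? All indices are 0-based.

[i=0,j=0] 2<15 → i++
[i=1,j=0] 6<15 → i++
[i=2,j=0] 11<15 → i++

intersection = []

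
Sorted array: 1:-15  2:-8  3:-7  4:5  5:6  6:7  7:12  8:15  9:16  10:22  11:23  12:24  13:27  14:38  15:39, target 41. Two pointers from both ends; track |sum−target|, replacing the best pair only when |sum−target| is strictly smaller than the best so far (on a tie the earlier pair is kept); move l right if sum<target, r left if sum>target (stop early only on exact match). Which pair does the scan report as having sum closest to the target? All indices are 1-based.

[1,15] -15+39=24 d=17 * → l++
[2,15] -8+39=31 d=10 * → l++
[3,15] -7+39=32 d=9 * → l++
[4,15] 5+39=44 d=3 * → r--
[4,14] 5+38=43 d=2 * → r--
[4,13] 5+27=32 d=9 → l++
[5,13] 6+27=33 d=8 → l++
[6,13] 7+27=34 d=7 → l++
[7,13] 12+27=39 d=2 → l++
[8,13] 15+27=42 d=1 * → r--
[8,12] 15+24=39 d=2 → l++
[9,12] 16+24=40 d=1 → l++
[10,12] 22+24=46 d=5 → r--
[10,11] 22+23=45 d=4 → r--

pair (15, 27) with sum 42 (|Δ|=1)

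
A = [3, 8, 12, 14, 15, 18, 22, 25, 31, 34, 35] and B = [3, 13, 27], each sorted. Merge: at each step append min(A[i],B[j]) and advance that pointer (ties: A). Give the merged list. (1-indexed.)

[3, 3, 8, 12, 13, 14, 15, 18, 22, 25, 27, 31, 34, 35]

i=1 j=1: A[i]=3<=B[j]=3 take 3, i++
i=2 j=1: A[i]=8>B[j]=3 take 3, j++
i=2 j=2: A[i]=8<=B[j]=13 take 8, i++
i=3 j=2: A[i]=12<=B[j]=13 take 12, i++
i=4 j=2: A[i]=14>B[j]=13 take 13, j++
i=4 j=3: A[i]=14<=B[j]=27 take 14, i++
i=5 j=3: A[i]=15<=B[j]=27 take 15, i++
i=6 j=3: A[i]=18<=B[j]=27 take 18, i++
i=7 j=3: A[i]=22<=B[j]=27 take 22, i++
i=8 j=3: A[i]=25<=B[j]=27 take 25, i++
i=9 j=3: A[i]=31>B[j]=27 take 27, j++
i=9 j=4: B done, take A[i]=31, i++
i=10 j=4: B done, take A[i]=34, i++
i=11 j=4: B done, take A[i]=35, i++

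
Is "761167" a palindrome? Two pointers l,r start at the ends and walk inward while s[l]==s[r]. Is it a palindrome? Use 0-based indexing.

palindrome

[0,5] '7'=='7' → l++,r--
[1,4] '6'=='6' → l++,r--
[2,3] '1'=='1' → l++,r--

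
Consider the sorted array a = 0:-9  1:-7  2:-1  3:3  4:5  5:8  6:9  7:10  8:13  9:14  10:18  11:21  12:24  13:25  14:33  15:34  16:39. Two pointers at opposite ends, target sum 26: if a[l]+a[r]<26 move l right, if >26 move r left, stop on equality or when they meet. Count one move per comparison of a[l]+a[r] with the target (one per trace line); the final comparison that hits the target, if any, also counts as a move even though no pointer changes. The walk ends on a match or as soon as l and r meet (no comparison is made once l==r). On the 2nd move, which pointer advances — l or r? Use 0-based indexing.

[0,16] -9+39=30 >26 → r--
[0,15] -9+34=25 <26 → l++

l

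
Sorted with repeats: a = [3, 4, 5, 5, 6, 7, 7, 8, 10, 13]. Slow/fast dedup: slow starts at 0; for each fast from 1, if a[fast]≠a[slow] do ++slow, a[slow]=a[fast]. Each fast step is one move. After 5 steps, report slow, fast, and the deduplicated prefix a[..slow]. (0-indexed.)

slow=4, fast=6, prefix=[3, 4, 5, 6, 7]

slow=0 fast=1: a[fast]=4≠a[slow]=3 write a[1]=4, slow++,fast++
slow=1 fast=2: a[fast]=5≠a[slow]=4 write a[2]=5, slow++,fast++
slow=2 fast=3: a[fast]=5=a[slow] dup, fast++
slow=2 fast=4: a[fast]=6≠a[slow]=5 write a[3]=6, slow++,fast++
slow=3 fast=5: a[fast]=7≠a[slow]=6 write a[4]=7, slow++,fast++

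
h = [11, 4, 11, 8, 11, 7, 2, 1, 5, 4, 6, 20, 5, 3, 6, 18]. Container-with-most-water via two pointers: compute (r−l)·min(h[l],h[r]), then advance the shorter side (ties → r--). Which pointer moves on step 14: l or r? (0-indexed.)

r

l=0 r=15: min(11,18)*15=165 best=165 *, l++
l=1 r=15: min(4,18)*14=56 best=165, l++
l=2 r=15: min(11,18)*13=143 best=165, l++
l=3 r=15: min(8,18)*12=96 best=165, l++
l=4 r=15: min(11,18)*11=121 best=165, l++
l=5 r=15: min(7,18)*10=70 best=165, l++
l=6 r=15: min(2,18)*9=18 best=165, l++
l=7 r=15: min(1,18)*8=8 best=165, l++
l=8 r=15: min(5,18)*7=35 best=165, l++
l=9 r=15: min(4,18)*6=24 best=165, l++
l=10 r=15: min(6,18)*5=30 best=165, l++
l=11 r=15: min(20,18)*4=72 best=165, r--
l=11 r=14: min(20,6)*3=18 best=165, r--
l=11 r=13: min(20,3)*2=6 best=165, r--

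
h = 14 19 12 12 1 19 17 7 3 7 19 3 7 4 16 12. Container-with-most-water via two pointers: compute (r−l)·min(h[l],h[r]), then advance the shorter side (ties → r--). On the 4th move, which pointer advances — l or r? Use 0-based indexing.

[0,15] min(14,12)*15=180 best=180 * → r--
[0,14] min(14,16)*14=196 best=196 * → l++
[1,14] min(19,16)*13=208 best=208 * → r--
[1,13] min(19,4)*12=48 best=208 → r--

r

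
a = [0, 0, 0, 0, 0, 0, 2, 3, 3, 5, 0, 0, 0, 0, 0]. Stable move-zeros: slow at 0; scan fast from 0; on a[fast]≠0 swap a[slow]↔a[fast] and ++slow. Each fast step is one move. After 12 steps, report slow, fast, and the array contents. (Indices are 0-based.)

(s=0,f=0) a[fast]=0 → fast++
(s=0,f=1) a[fast]=0 → fast++
(s=0,f=2) a[fast]=0 → fast++
(s=0,f=3) a[fast]=0 → fast++
(s=0,f=4) a[fast]=0 → fast++
(s=0,f=5) a[fast]=0 → fast++
(s=0,f=6) a[fast]=2≠0 swap→a[0]=2 → slow++,fast++
(s=1,f=7) a[fast]=3≠0 swap→a[1]=3 → slow++,fast++
(s=2,f=8) a[fast]=3≠0 swap→a[2]=3 → slow++,fast++
(s=3,f=9) a[fast]=5≠0 swap→a[3]=5 → slow++,fast++
(s=4,f=10) a[fast]=0 → fast++
(s=4,f=11) a[fast]=0 → fast++

slow=4, fast=12, a=[2, 3, 3, 5, 0, 0, 0, 0, 0, 0, 0, 0, 0, 0, 0]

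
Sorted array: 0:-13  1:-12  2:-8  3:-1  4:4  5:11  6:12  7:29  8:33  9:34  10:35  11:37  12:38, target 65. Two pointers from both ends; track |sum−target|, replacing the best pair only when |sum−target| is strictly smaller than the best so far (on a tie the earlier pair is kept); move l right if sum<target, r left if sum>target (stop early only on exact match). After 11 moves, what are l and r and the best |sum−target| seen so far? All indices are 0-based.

l=0 r=12: -13+38=25 d=40 *, l++
l=1 r=12: -12+38=26 d=39 *, l++
l=2 r=12: -8+38=30 d=35 *, l++
l=3 r=12: -1+38=37 d=28 *, l++
l=4 r=12: 4+38=42 d=23 *, l++
l=5 r=12: 11+38=49 d=16 *, l++
l=6 r=12: 12+38=50 d=15 *, l++
l=7 r=12: 29+38=67 d=2 *, r--
l=7 r=11: 29+37=66 d=1 *, r--
l=7 r=10: 29+35=64 d=1, l++
l=8 r=10: 33+35=68 d=3, r--

l=8, r=9, best |Δ|=1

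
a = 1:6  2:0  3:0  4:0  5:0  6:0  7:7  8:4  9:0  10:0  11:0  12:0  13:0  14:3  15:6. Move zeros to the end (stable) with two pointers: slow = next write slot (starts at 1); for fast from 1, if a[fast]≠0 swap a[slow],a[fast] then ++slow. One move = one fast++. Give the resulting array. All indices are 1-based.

slow=1 fast=1: a[fast]=6≠0 swap→a[1]=6, slow++,fast++
slow=2 fast=2: a[fast]=0, fast++
slow=2 fast=3: a[fast]=0, fast++
slow=2 fast=4: a[fast]=0, fast++
slow=2 fast=5: a[fast]=0, fast++
slow=2 fast=6: a[fast]=0, fast++
slow=2 fast=7: a[fast]=7≠0 swap→a[2]=7, slow++,fast++
slow=3 fast=8: a[fast]=4≠0 swap→a[3]=4, slow++,fast++
slow=4 fast=9: a[fast]=0, fast++
slow=4 fast=10: a[fast]=0, fast++
slow=4 fast=11: a[fast]=0, fast++
slow=4 fast=12: a[fast]=0, fast++
slow=4 fast=13: a[fast]=0, fast++
slow=4 fast=14: a[fast]=3≠0 swap→a[4]=3, slow++,fast++
slow=5 fast=15: a[fast]=6≠0 swap→a[5]=6, slow++,fast++

[6, 7, 4, 3, 6, 0, 0, 0, 0, 0, 0, 0, 0, 0, 0]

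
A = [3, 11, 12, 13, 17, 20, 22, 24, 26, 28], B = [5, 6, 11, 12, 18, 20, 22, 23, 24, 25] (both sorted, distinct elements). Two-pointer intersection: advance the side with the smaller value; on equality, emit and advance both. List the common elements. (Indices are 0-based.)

[i=0,j=0] 3<5 → i++
[i=1,j=0] 11>5 → j++
[i=1,j=1] 11>6 → j++
[i=1,j=2] 11==11 emit → i++,j++
[i=2,j=3] 12==12 emit → i++,j++
[i=3,j=4] 13<18 → i++
[i=4,j=4] 17<18 → i++
[i=5,j=4] 20>18 → j++
[i=5,j=5] 20==20 emit → i++,j++
[i=6,j=6] 22==22 emit → i++,j++
[i=7,j=7] 24>23 → j++
[i=7,j=8] 24==24 emit → i++,j++
[i=8,j=9] 26>25 → j++

intersection = [11, 12, 20, 22, 24]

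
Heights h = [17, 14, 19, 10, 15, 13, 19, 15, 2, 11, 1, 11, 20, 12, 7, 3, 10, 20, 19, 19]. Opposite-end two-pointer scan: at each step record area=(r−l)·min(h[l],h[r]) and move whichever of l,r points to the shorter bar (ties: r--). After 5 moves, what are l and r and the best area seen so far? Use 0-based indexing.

[0,19] min(17,19)*19=323 best=323 * → l++
[1,19] min(14,19)*18=252 best=323 → l++
[2,19] min(19,19)*17=323 best=323 → r--
[2,18] min(19,19)*16=304 best=323 → r--
[2,17] min(19,20)*15=285 best=323 → l++

l=3, r=17, best area=323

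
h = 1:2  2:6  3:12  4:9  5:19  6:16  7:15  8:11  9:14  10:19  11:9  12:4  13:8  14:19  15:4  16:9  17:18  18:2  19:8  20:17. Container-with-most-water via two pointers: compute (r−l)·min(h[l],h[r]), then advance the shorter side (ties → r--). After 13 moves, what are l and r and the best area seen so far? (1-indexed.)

[1,20] min(2,17)*19=38 best=38 * → l++
[2,20] min(6,17)*18=108 best=108 * → l++
[3,20] min(12,17)*17=204 best=204 * → l++
[4,20] min(9,17)*16=144 best=204 → l++
[5,20] min(19,17)*15=255 best=255 * → r--
[5,19] min(19,8)*14=112 best=255 → r--
[5,18] min(19,2)*13=26 best=255 → r--
[5,17] min(19,18)*12=216 best=255 → r--
[5,16] min(19,9)*11=99 best=255 → r--
[5,15] min(19,4)*10=40 best=255 → r--
[5,14] min(19,19)*9=171 best=255 → r--
[5,13] min(19,8)*8=64 best=255 → r--
[5,12] min(19,4)*7=28 best=255 → r--

l=5, r=11, best area=255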